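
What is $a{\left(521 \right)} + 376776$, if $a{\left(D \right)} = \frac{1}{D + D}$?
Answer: $\frac{392600593}{1042} \approx 3.7678 \cdot 10^{5}$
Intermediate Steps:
$a{\left(D \right)} = \frac{1}{2 D}$
$a{\left(521 \right)} + 376776 = \frac{1}{2 \cdot 521} + 376776 = \frac{1}{2} \cdot \frac{1}{521} + 376776 = \frac{1}{1042} + 376776 = \frac{392600593}{1042}$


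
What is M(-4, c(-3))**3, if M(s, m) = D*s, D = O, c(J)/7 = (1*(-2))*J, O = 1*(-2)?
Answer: 512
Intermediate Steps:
O = -2
c(J) = -14*J (c(J) = 7*((1*(-2))*J) = 7*(-2*J) = -14*J)
D = -2
M(s, m) = -2*s
M(-4, c(-3))**3 = (-2*(-4))**3 = 8**3 = 512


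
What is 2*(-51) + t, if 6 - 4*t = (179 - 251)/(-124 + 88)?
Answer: -101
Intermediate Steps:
t = 1 (t = 3/2 - (179 - 251)/(4*(-124 + 88)) = 3/2 - (-18)/(-36) = 3/2 - (-18)*(-1)/36 = 3/2 - ¼*2 = 3/2 - ½ = 1)
2*(-51) + t = 2*(-51) + 1 = -102 + 1 = -101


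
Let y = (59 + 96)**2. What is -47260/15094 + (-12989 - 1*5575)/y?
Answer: -707813258/181316675 ≈ -3.9037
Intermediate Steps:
y = 24025 (y = 155**2 = 24025)
-47260/15094 + (-12989 - 1*5575)/y = -47260/15094 + (-12989 - 1*5575)/24025 = -47260*1/15094 + (-12989 - 5575)*(1/24025) = -23630/7547 - 18564*1/24025 = -23630/7547 - 18564/24025 = -707813258/181316675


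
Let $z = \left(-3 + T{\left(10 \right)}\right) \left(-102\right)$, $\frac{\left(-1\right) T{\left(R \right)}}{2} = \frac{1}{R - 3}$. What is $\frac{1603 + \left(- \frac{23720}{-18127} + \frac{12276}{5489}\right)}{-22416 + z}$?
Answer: $- \frac{33907530839}{466035707706} \approx -0.072757$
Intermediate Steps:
$T{\left(R \right)} = - \frac{2}{-3 + R}$ ($T{\left(R \right)} = - \frac{2}{R - 3} = - \frac{2}{-3 + R}$)
$z = \frac{2346}{7}$ ($z = \left(-3 - \frac{2}{-3 + 10}\right) \left(-102\right) = \left(-3 - \frac{2}{7}\right) \left(-102\right) = \left(- \frac{23}{7}\right) \left(-102\right) = \frac{2346}{7} \approx 335.14$)
$\frac{1603 + \left(- \frac{23720}{-18127} + \frac{12276}{5489}\right)}{-22416 + z} = \frac{1603 + \left(- \frac{23720}{-18127} + \frac{12276}{5489}\right)}{-22416 + \frac{2346}{7}} = \frac{1603 + \left(\left(-23720\right) \left(- \frac{1}{18127}\right) + 12276 \cdot \frac{1}{5489}\right)}{- \frac{154566}{7}} = \left(1603 + \left(\frac{23720}{18127} + \frac{1116}{499}\right)\right) \left(- \frac{7}{154566}\right) = \left(1603 + \frac{32066012}{9045373}\right) \left(- \frac{7}{154566}\right) = \frac{14531798931}{9045373} \left(- \frac{7}{154566}\right) = - \frac{33907530839}{466035707706}$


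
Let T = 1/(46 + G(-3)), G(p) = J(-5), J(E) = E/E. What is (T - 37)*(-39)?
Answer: 67782/47 ≈ 1442.2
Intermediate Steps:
J(E) = 1
G(p) = 1
T = 1/47 (T = 1/(46 + 1) = 1/47 ≈ 0.021277)
(T - 37)*(-39) = (1/47 - 37)*(-39) = -1738/47*(-39) = 67782/47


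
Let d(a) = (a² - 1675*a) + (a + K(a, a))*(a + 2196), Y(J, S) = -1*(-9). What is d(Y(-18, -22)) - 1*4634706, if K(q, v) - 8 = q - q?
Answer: -4612215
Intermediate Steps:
K(q, v) = 8 (K(q, v) = 8 + (q - q) = 8 + 0 = 8)
Y(J, S) = 9
d(a) = a² - 1675*a + (8 + a)*(2196 + a) (d(a) = (a² - 1675*a) + (a + 8)*(a + 2196) = (a² - 1675*a) + (8 + a)*(2196 + a) = a² - 1675*a + (8 + a)*(2196 + a))
d(Y(-18, -22)) - 1*4634706 = (17568 + 2*9² + 529*9) - 1*4634706 = (17568 + 2*81 + 4761) - 4634706 = (17568 + 162 + 4761) - 4634706 = 22491 - 4634706 = -4612215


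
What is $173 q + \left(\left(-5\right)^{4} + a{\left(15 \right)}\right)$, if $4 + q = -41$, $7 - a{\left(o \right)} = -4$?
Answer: $-7149$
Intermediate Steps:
$a{\left(o \right)} = 11$ ($a{\left(o \right)} = 7 - -4 = 7 + 4 = 11$)
$q = -45$ ($q = -4 - 41 = -45$)
$173 q + \left(\left(-5\right)^{4} + a{\left(15 \right)}\right) = 173 \left(-45\right) + \left(\left(-5\right)^{4} + 11\right) = -7785 + \left(625 + 11\right) = -7785 + 636 = -7149$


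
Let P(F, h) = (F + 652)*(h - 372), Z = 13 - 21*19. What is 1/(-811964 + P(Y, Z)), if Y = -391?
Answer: -1/1009802 ≈ -9.9029e-7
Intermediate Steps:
Z = -386 (Z = 13 - 399 = -386)
P(F, h) = (-372 + h)*(652 + F) (P(F, h) = (652 + F)*(-372 + h) = (-372 + h)*(652 + F))
1/(-811964 + P(Y, Z)) = 1/(-811964 + (-242544 - 372*(-391) + 652*(-386) - 391*(-386))) = 1/(-811964 + (-242544 + 145452 - 251672 + 150926)) = 1/(-811964 - 197838) = 1/(-1009802) = -1/1009802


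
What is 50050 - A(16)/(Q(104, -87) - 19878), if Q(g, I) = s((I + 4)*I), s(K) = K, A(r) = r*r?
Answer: 633483106/12657 ≈ 50050.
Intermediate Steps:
A(r) = r²
Q(g, I) = I*(4 + I) (Q(g, I) = (I + 4)*I = (4 + I)*I = I*(4 + I))
50050 - A(16)/(Q(104, -87) - 19878) = 50050 - 16²/(-87*(4 - 87) - 19878) = 50050 - 256/(-87*(-83) - 19878) = 50050 - 256/(7221 - 19878) = 50050 - 256/(-12657) = 50050 - 256*(-1)/12657 = 50050 - 1*(-256/12657) = 50050 + 256/12657 = 633483106/12657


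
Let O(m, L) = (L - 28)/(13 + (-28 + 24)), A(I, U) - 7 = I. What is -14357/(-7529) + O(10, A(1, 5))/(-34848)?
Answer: 1125741301/590333832 ≈ 1.9070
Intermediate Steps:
A(I, U) = 7 + I
O(m, L) = -28/9 + L/9 (O(m, L) = (-28 + L)/(13 - 4) = (-28 + L)/9 = (-28 + L)*(⅑) = -28/9 + L/9)
-14357/(-7529) + O(10, A(1, 5))/(-34848) = -14357/(-7529) + (-28/9 + (7 + 1)/9)/(-34848) = -14357*(-1/7529) + (-28/9 + (⅑)*8)*(-1/34848) = 14357/7529 + (-28/9 + 8/9)*(-1/34848) = 14357/7529 - 20/9*(-1/34848) = 14357/7529 + 5/78408 = 1125741301/590333832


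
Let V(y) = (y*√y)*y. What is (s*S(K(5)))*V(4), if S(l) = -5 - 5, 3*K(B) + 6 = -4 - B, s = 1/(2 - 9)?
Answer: 320/7 ≈ 45.714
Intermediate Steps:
s = -⅐ (s = 1/(-7) = -⅐ ≈ -0.14286)
K(B) = -10/3 - B/3 (K(B) = -2 + (-4 - B)/3 = -2 + (-4/3 - B/3) = -10/3 - B/3)
V(y) = y^(5/2) (V(y) = y^(3/2)*y = y^(5/2))
S(l) = -10
(s*S(K(5)))*V(4) = (-⅐*(-10))*4^(5/2) = (10/7)*32 = 320/7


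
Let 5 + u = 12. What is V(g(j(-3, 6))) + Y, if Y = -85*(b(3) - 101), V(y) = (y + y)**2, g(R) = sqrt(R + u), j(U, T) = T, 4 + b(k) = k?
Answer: 8722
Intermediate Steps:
u = 7 (u = -5 + 12 = 7)
b(k) = -4 + k
g(R) = sqrt(7 + R) (g(R) = sqrt(R + 7) = sqrt(7 + R))
V(y) = 4*y**2 (V(y) = (2*y)**2 = 4*y**2)
Y = 8670 (Y = -85*((-4 + 3) - 101) = -85*(-1 - 101) = -85*(-102) = 8670)
V(g(j(-3, 6))) + Y = 4*(sqrt(7 + 6))**2 + 8670 = 4*(sqrt(13))**2 + 8670 = 4*13 + 8670 = 52 + 8670 = 8722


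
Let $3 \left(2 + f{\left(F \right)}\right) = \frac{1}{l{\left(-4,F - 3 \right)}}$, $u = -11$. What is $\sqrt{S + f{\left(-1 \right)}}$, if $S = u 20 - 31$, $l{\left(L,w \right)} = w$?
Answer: $\frac{i \sqrt{9111}}{6} \approx 15.909 i$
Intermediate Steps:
$f{\left(F \right)} = -2 + \frac{1}{3 \left(-3 + F\right)}$ ($f{\left(F \right)} = -2 + \frac{1}{3 \left(F - 3\right)} = -2 + \frac{1}{3 \left(-3 + F\right)}$)
$S = -251$ ($S = \left(-11\right) 20 - 31 = -220 - 31 = -251$)
$\sqrt{S + f{\left(-1 \right)}} = \sqrt{-251 + \frac{19 - -6}{3 \left(-3 - 1\right)}} = \sqrt{-251 + \frac{19 + 6}{3 \left(-4\right)}} = \sqrt{-251 + \frac{1}{3} \left(- \frac{1}{4}\right) 25} = \sqrt{-251 - \frac{25}{12}} = \sqrt{- \frac{3037}{12}} = \frac{i \sqrt{9111}}{6}$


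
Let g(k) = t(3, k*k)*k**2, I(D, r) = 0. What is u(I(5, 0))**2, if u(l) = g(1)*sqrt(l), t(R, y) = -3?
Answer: 0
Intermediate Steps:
g(k) = -3*k**2
u(l) = -3*sqrt(l) (u(l) = (-3*1**2)*sqrt(l) = (-3*1)*sqrt(l) = -3*sqrt(l))
u(I(5, 0))**2 = (-3*sqrt(0))**2 = (-3*0)**2 = 0**2 = 0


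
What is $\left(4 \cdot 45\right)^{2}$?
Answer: $32400$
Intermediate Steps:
$\left(4 \cdot 45\right)^{2} = 180^{2} = 32400$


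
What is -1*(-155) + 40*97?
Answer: 4035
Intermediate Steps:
-1*(-155) + 40*97 = 155 + 3880 = 4035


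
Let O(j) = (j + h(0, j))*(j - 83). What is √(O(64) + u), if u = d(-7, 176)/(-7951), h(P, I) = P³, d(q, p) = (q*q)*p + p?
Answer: 4*I*√4808971526/7951 ≈ 34.887*I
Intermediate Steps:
d(q, p) = p + p*q² (d(q, p) = q²*p + p = p*q² + p = p + p*q²)
O(j) = j*(-83 + j) (O(j) = (j + 0³)*(j - 83) = (j + 0)*(-83 + j) = j*(-83 + j))
u = -8800/7951 (u = (176*(1 + (-7)²))/(-7951) = (176*(1 + 49))*(-1/7951) = (176*50)*(-1/7951) = 8800*(-1/7951) = -8800/7951 ≈ -1.1068)
√(O(64) + u) = √(64*(-83 + 64) - 8800/7951) = √(64*(-19) - 8800/7951) = √(-1216 - 8800/7951) = √(-9677216/7951) = 4*I*√4808971526/7951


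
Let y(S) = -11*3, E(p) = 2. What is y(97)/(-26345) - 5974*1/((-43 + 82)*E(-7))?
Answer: -7153748/93405 ≈ -76.589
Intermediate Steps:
y(S) = -33
y(97)/(-26345) - 5974*1/((-43 + 82)*E(-7)) = -33/(-26345) - 5974*1/(2*(-43 + 82)) = -33*(-1/26345) - 5974/(39*2) = 3/2395 - 5974/78 = 3/2395 - 5974*1/78 = 3/2395 - 2987/39 = -7153748/93405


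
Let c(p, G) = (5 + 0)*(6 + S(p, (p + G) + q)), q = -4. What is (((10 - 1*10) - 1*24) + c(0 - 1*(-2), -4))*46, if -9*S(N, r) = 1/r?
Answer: 7567/27 ≈ 280.26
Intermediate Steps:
S(N, r) = -1/(9*r)
c(p, G) = 30 - 5/(9*(-4 + G + p)) (c(p, G) = (5 + 0)*(6 - 1/(9*((p + G) - 4))) = 5*(6 - 1/(9*((G + p) - 4))) = 5*(6 - 1/(9*(-4 + G + p))) = 30 - 5/(9*(-4 + G + p)))
(((10 - 1*10) - 1*24) + c(0 - 1*(-2), -4))*46 = (((10 - 1*10) - 1*24) + (-1085/9 + 30*(-4) + 30*(0 - 1*(-2)))/(-4 - 4 + (0 - 1*(-2))))*46 = (((10 - 10) - 24) + (-1085/9 - 120 + 30*(0 + 2))/(-4 - 4 + (0 + 2)))*46 = ((0 - 24) + (-1085/9 - 120 + 30*2)/(-4 - 4 + 2))*46 = (-24 + (-1085/9 - 120 + 60)/(-6))*46 = (-24 - 1/6*(-1625/9))*46 = (-24 + 1625/54)*46 = (329/54)*46 = 7567/27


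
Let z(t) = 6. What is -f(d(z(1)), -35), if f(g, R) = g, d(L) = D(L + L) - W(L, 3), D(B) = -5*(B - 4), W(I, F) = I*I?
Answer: 76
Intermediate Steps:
W(I, F) = I**2
D(B) = 20 - 5*B (D(B) = -5*(-4 + B) = 20 - 5*B)
d(L) = 20 - L**2 - 10*L (d(L) = (20 - 5*(L + L)) - L**2 = (20 - 10*L) - L**2 = 20 - L**2 - 10*L)
-f(d(z(1)), -35) = -(20 - 1*6**2 - 10*6) = -(20 - 1*36 - 60) = -(20 - 36 - 60) = -1*(-76) = 76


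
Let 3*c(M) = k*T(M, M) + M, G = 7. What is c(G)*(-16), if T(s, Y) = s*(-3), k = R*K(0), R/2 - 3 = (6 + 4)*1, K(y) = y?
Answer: -112/3 ≈ -37.333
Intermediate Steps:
R = 26 (R = 6 + 2*((6 + 4)*1) = 6 + 2*(10*1) = 6 + 2*10 = 6 + 20 = 26)
k = 0 (k = 26*0 = 0)
T(s, Y) = -3*s
c(M) = M/3 (c(M) = (0*(-3*M) + M)/3 = (0 + M)/3 = M/3)
c(G)*(-16) = ((⅓)*7)*(-16) = (7/3)*(-16) = -112/3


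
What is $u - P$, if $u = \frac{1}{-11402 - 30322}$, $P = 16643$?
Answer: $- \frac{694412533}{41724} \approx -16643.0$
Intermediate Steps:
$u = - \frac{1}{41724}$ ($u = \frac{1}{-41724} = - \frac{1}{41724} \approx -2.3967 \cdot 10^{-5}$)
$u - P = - \frac{1}{41724} - 16643 = - \frac{694412533}{41724}$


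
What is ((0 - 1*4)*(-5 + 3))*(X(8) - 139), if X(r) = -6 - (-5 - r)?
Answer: -1056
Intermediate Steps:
X(r) = -1 + r (X(r) = -6 + (5 + r) = -1 + r)
((0 - 1*4)*(-5 + 3))*(X(8) - 139) = ((0 - 1*4)*(-5 + 3))*((-1 + 8) - 139) = ((0 - 4)*(-2))*(7 - 139) = -4*(-2)*(-132) = 8*(-132) = -1056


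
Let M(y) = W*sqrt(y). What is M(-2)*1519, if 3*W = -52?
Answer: -78988*I*sqrt(2)/3 ≈ -37235.0*I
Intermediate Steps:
W = -52/3 (W = (1/3)*(-52) = -52/3 ≈ -17.333)
M(y) = -52*sqrt(y)/3
M(-2)*1519 = -52*I*sqrt(2)/3*1519 = -78988*I*sqrt(2)/3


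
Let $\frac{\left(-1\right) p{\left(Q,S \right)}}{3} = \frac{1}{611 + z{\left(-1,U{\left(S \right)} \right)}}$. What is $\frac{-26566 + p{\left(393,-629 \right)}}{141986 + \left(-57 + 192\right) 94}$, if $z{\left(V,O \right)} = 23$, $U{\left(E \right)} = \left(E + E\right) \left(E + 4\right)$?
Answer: $- \frac{16842847}{98064584} \approx -0.17175$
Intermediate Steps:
$U{\left(E \right)} = 2 E \left(4 + E\right)$
$p{\left(Q,S \right)} = - \frac{3}{634}$ ($p{\left(Q,S \right)} = - \frac{3}{611 + 23} = - \frac{3}{634}$)
$\frac{-26566 + p{\left(393,-629 \right)}}{141986 + \left(-57 + 192\right) 94} = \frac{-26566 - \frac{3}{634}}{141986 + \left(-57 + 192\right) 94} = - \frac{16842847}{634 \left(141986 + 135 \cdot 94\right)} = - \frac{16842847}{634 \left(141986 + 12690\right)} = - \frac{16842847}{634 \cdot 154676} = \left(- \frac{16842847}{634}\right) \frac{1}{154676} = - \frac{16842847}{98064584}$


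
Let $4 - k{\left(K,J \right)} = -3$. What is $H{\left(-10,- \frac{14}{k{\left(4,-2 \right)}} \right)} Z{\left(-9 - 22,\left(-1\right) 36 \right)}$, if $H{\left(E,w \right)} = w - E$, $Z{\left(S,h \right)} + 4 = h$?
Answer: $-320$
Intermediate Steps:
$k{\left(K,J \right)} = 7$ ($k{\left(K,J \right)} = 4 - -3 = 4 + 3 = 7$)
$Z{\left(S,h \right)} = -4 + h$
$H{\left(-10,- \frac{14}{k{\left(4,-2 \right)}} \right)} Z{\left(-9 - 22,\left(-1\right) 36 \right)} = \left(- \frac{14}{7} - -10\right) \left(-4 - 36\right) = \left(\left(-14\right) \frac{1}{7} + 10\right) \left(-4 - 36\right) = \left(-2 + 10\right) \left(-40\right) = 8 \left(-40\right) = -320$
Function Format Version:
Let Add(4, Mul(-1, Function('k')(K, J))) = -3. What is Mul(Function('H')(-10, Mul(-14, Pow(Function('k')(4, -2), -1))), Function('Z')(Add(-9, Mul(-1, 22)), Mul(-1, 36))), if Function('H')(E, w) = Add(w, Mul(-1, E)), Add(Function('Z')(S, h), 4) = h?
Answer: -320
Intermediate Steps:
Function('k')(K, J) = 7 (Function('k')(K, J) = Add(4, Mul(-1, -3)) = Add(4, 3) = 7)
Function('Z')(S, h) = Add(-4, h)
Mul(Function('H')(-10, Mul(-14, Pow(Function('k')(4, -2), -1))), Function('Z')(Add(-9, Mul(-1, 22)), Mul(-1, 36))) = Mul(Add(Mul(-14, Pow(7, -1)), Mul(-1, -10)), Add(-4, Mul(-1, 36))) = Mul(Add(Mul(-14, Rational(1, 7)), 10), Add(-4, -36)) = Mul(Add(-2, 10), -40) = Mul(8, -40) = -320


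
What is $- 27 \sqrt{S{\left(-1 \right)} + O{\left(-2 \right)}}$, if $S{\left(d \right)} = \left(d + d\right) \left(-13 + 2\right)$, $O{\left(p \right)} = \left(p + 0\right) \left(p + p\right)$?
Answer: $- 27 \sqrt{30} \approx -147.89$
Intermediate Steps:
$O{\left(p \right)} = 2 p^{2}$ ($O{\left(p \right)} = p 2 p = 2 p^{2}$)
$S{\left(d \right)} = - 22 d$ ($S{\left(d \right)} = 2 d \left(-11\right) = - 22 d$)
$- 27 \sqrt{S{\left(-1 \right)} + O{\left(-2 \right)}} = - 27 \sqrt{\left(-22\right) \left(-1\right) + 2 \left(-2\right)^{2}} = - 27 \sqrt{22 + 2 \cdot 4} = - 27 \sqrt{22 + 8} = - 27 \sqrt{30}$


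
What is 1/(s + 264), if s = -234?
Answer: 1/30 ≈ 0.033333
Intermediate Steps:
1/(s + 264) = 1/(-234 + 264) = 1/30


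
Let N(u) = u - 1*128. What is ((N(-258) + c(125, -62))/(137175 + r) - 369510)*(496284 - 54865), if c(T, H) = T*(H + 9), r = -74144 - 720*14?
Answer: -8636773705358799/52951 ≈ -1.6311e+11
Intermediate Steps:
r = -84224 (r = -74144 - 1*10080 = -74144 - 10080 = -84224)
c(T, H) = T*(9 + H)
N(u) = -128 + u (N(u) = u - 128 = -128 + u)
((N(-258) + c(125, -62))/(137175 + r) - 369510)*(496284 - 54865) = (((-128 - 258) + 125*(9 - 62))/(137175 - 84224) - 369510)*(496284 - 54865) = ((-386 + 125*(-53))/52951 - 369510)*441419 = ((-386 - 6625)*(1/52951) - 369510)*441419 = (-7011*1/52951 - 369510)*441419 = (-7011/52951 - 369510)*441419 = -19565931021/52951*441419 = -8636773705358799/52951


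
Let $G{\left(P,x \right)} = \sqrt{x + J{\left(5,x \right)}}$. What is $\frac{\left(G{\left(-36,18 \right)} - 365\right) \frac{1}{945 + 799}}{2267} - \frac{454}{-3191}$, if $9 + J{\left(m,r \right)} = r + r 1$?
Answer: $\frac{1793791477}{12616090768} + \frac{3 \sqrt{5}}{3953648} \approx 0.14218$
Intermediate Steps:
$J{\left(m,r \right)} = -9 + 2 r$ ($J{\left(m,r \right)} = -9 + \left(r + r 1\right) = -9 + \left(r + r\right) = -9 + 2 r$)
$G{\left(P,x \right)} = \sqrt{-9 + 3 x}$ ($G{\left(P,x \right)} = \sqrt{x + \left(-9 + 2 x\right)} = \sqrt{-9 + 3 x}$)
$\frac{\left(G{\left(-36,18 \right)} - 365\right) \frac{1}{945 + 799}}{2267} - \frac{454}{-3191} = \frac{\left(\sqrt{-9 + 3 \cdot 18} - 365\right) \frac{1}{945 + 799}}{2267} - \frac{454}{-3191} = \frac{\sqrt{-9 + 54} - 365}{1744} \cdot \frac{1}{2267} - - \frac{454}{3191} = \left(\sqrt{45} - 365\right) \frac{1}{1744} \cdot \frac{1}{2267} + \frac{454}{3191} = \left(3 \sqrt{5} - 365\right) \frac{1}{1744} \cdot \frac{1}{2267} + \frac{454}{3191} = \left(-365 + 3 \sqrt{5}\right) \frac{1}{1744} \cdot \frac{1}{2267} + \frac{454}{3191} = \left(- \frac{365}{1744} + \frac{3 \sqrt{5}}{1744}\right) \frac{1}{2267} + \frac{454}{3191} = \left(- \frac{365}{3953648} + \frac{3 \sqrt{5}}{3953648}\right) + \frac{454}{3191} = \frac{1793791477}{12616090768} + \frac{3 \sqrt{5}}{3953648}$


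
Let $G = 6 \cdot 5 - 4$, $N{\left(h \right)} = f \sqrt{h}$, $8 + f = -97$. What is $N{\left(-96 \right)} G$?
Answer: $- 10920 i \sqrt{6} \approx - 26748.0 i$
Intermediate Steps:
$f = -105$ ($f = -8 - 97 = -105$)
$N{\left(h \right)} = - 105 \sqrt{h}$
$G = 26$ ($G = 30 - 4 = 26$)
$N{\left(-96 \right)} G = - 105 \sqrt{-96} \cdot 26 = - 105 \cdot 4 i \sqrt{6} \cdot 26 = - 420 i \sqrt{6} \cdot 26 = - 10920 i \sqrt{6}$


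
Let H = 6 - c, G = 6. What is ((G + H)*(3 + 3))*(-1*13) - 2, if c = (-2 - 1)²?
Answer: -236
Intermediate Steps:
c = 9 (c = (-3)² = 9)
H = -3 (H = 6 - 1*9 = 6 - 9 = -3)
((G + H)*(3 + 3))*(-1*13) - 2 = ((6 - 3)*(3 + 3))*(-1*13) - 2 = (3*6)*(-13) - 2 = 18*(-13) - 2 = -234 - 2 = -236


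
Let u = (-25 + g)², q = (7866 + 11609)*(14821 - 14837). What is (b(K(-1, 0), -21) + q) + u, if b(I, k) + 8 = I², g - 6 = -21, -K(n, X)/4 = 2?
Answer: -309944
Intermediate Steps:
K(n, X) = -8 (K(n, X) = -4*2 = -8)
g = -15 (g = 6 - 21 = -15)
b(I, k) = -8 + I²
q = -311600 (q = 19475*(-16) = -311600)
u = 1600 (u = (-25 - 15)² = (-40)² = 1600)
(b(K(-1, 0), -21) + q) + u = ((-8 + (-8)²) - 311600) + 1600 = ((-8 + 64) - 311600) + 1600 = (56 - 311600) + 1600 = -311544 + 1600 = -309944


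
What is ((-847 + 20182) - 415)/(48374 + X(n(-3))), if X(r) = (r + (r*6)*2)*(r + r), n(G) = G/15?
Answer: 59125/151172 ≈ 0.39111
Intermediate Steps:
n(G) = G/15 (n(G) = G*(1/15) = G/15)
X(r) = 26*r² (X(r) = (r + (6*r)*2)*(2*r) = (r + 12*r)*(2*r) = (13*r)*(2*r) = 26*r²)
((-847 + 20182) - 415)/(48374 + X(n(-3))) = ((-847 + 20182) - 415)/(48374 + 26*((1/15)*(-3))²) = (19335 - 415)/(48374 + 26*(-⅕)²) = 18920/(48374 + 26*(1/25)) = 18920/(48374 + 26/25) = 18920/(1209376/25) = 18920*(25/1209376) = 59125/151172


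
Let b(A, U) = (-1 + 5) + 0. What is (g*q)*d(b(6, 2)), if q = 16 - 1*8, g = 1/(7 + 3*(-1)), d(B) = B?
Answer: 8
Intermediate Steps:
b(A, U) = 4 (b(A, U) = 4 + 0 = 4)
g = ¼ (g = 1/(7 - 3) = 1/4 = ¼ ≈ 0.25000)
q = 8 (q = 16 - 8 = 8)
(g*q)*d(b(6, 2)) = ((¼)*8)*4 = 2*4 = 8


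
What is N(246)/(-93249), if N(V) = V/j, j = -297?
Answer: 82/9231651 ≈ 8.8825e-6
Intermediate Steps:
N(V) = -V/297 (N(V) = V/(-297) = V*(-1/297) = -V/297)
N(246)/(-93249) = -1/297*246/(-93249) = -82/99*(-1/93249) = 82/9231651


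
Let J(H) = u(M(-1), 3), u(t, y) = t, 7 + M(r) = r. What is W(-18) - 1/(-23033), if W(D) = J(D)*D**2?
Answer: -59701535/23033 ≈ -2592.0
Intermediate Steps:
M(r) = -7 + r
J(H) = -8 (J(H) = -7 - 1 = -8)
W(D) = -8*D**2
W(-18) - 1/(-23033) = -8*(-18)**2 - 1/(-23033) = -8*324 - 1*(-1/23033) = -2592 + 1/23033 = -59701535/23033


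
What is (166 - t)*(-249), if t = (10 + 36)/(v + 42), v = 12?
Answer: -370097/9 ≈ -41122.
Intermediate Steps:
t = 23/27 (t = (10 + 36)/(12 + 42) = 46/54 = 46*(1/54) = 23/27 ≈ 0.85185)
(166 - t)*(-249) = (166 - 1*23/27)*(-249) = (166 - 23/27)*(-249) = (4459/27)*(-249) = -370097/9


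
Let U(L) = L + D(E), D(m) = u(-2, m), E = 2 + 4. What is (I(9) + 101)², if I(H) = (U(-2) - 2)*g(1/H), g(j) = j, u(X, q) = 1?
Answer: 91204/9 ≈ 10134.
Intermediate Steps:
E = 6
D(m) = 1
U(L) = 1 + L (U(L) = L + 1 = 1 + L)
I(H) = -3/H (I(H) = ((1 - 2) - 2)*(1/H) = (-1 - 2)/H = -3/H)
(I(9) + 101)² = (-3/9 + 101)² = (-3*⅑ + 101)² = (-⅓ + 101)² = (302/3)² = 91204/9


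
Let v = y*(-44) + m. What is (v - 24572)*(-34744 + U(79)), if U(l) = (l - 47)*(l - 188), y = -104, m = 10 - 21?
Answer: 764907624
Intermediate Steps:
m = -11
U(l) = (-188 + l)*(-47 + l) (U(l) = (-47 + l)*(-188 + l) = (-188 + l)*(-47 + l))
v = 4565 (v = -104*(-44) - 11 = 4576 - 11 = 4565)
(v - 24572)*(-34744 + U(79)) = (4565 - 24572)*(-34744 + (8836 + 79² - 235*79)) = -20007*(-34744 + (8836 + 6241 - 18565)) = -20007*(-34744 - 3488) = -20007*(-38232) = 764907624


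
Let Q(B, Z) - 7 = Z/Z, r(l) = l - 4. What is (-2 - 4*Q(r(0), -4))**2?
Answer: 1156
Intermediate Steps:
r(l) = -4 + l
Q(B, Z) = 8 (Q(B, Z) = 7 + Z/Z = 7 + 1 = 8)
(-2 - 4*Q(r(0), -4))**2 = (-2 - 4*8)**2 = (-2 - 32)**2 = (-34)**2 = 1156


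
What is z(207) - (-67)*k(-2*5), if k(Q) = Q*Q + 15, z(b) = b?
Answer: 7912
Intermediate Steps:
k(Q) = 15 + Q² (k(Q) = Q² + 15 = 15 + Q²)
z(207) - (-67)*k(-2*5) = 207 - (-67)*(15 + (-2*5)²) = 207 - (-67)*(15 + (-10)²) = 207 - (-67)*(15 + 100) = 207 - (-67)*115 = 207 - 1*(-7705) = 207 + 7705 = 7912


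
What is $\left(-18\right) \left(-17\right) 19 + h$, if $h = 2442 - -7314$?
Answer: $15570$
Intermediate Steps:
$h = 9756$ ($h = 2442 + 7314 = 9756$)
$\left(-18\right) \left(-17\right) 19 + h = \left(-18\right) \left(-17\right) 19 + 9756 = 306 \cdot 19 + 9756 = 5814 + 9756 = 15570$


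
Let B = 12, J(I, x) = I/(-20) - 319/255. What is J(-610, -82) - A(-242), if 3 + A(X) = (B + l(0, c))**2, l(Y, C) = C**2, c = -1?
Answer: -69743/510 ≈ -136.75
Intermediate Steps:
J(I, x) = -319/255 - I/20 (J(I, x) = I*(-1/20) - 319*1/255 = -I/20 - 319/255 = -319/255 - I/20)
A(X) = 166 (A(X) = -3 + (12 + (-1)**2)**2 = -3 + (12 + 1)**2 = -3 + 13**2 = -3 + 169 = 166)
J(-610, -82) - A(-242) = (-319/255 - 1/20*(-610)) - 1*166 = (-319/255 + 61/2) - 166 = 14917/510 - 166 = -69743/510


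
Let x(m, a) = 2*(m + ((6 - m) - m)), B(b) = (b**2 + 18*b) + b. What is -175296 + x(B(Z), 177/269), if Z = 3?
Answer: -175416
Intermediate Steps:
B(b) = b**2 + 19*b
x(m, a) = 12 - 2*m (x(m, a) = 2*(m + (6 - 2*m)) = 2*(6 - m) = 12 - 2*m)
-175296 + x(B(Z), 177/269) = -175296 + (12 - 6*(19 + 3)) = -175296 + (12 - 6*22) = -175296 + (12 - 2*66) = -175296 + (12 - 132) = -175296 - 120 = -175416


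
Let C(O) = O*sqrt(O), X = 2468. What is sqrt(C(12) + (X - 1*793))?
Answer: sqrt(1675 + 24*sqrt(3)) ≈ 41.432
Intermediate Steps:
C(O) = O**(3/2)
sqrt(C(12) + (X - 1*793)) = sqrt(12**(3/2) + (2468 - 1*793)) = sqrt(24*sqrt(3) + (2468 - 793)) = sqrt(24*sqrt(3) + 1675) = sqrt(1675 + 24*sqrt(3))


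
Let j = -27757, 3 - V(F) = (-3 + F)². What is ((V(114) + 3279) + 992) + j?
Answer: -35804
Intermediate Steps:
V(F) = 3 - (-3 + F)²
((V(114) + 3279) + 992) + j = (((3 - (-3 + 114)²) + 3279) + 992) - 27757 = (((3 - 1*111²) + 3279) + 992) - 27757 = (((3 - 1*12321) + 3279) + 992) - 27757 = (((3 - 12321) + 3279) + 992) - 27757 = ((-12318 + 3279) + 992) - 27757 = (-9039 + 992) - 27757 = -8047 - 27757 = -35804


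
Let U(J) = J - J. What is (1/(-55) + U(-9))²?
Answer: 1/3025 ≈ 0.00033058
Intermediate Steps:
U(J) = 0
(1/(-55) + U(-9))² = (1/(-55) + 0)² = (-1/55 + 0)² = (-1/55)² = 1/3025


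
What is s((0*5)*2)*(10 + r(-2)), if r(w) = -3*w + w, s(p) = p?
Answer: 0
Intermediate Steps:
r(w) = -2*w
s((0*5)*2)*(10 + r(-2)) = ((0*5)*2)*(10 - 2*(-2)) = (0*2)*(10 + 4) = 0*14 = 0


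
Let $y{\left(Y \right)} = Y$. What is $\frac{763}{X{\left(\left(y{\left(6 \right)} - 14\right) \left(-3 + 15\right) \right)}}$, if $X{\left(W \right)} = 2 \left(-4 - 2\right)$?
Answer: $- \frac{763}{12} \approx -63.583$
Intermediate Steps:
$X{\left(W \right)} = -12$ ($X{\left(W \right)} = 2 \left(-6\right) = -12$)
$\frac{763}{X{\left(\left(y{\left(6 \right)} - 14\right) \left(-3 + 15\right) \right)}} = \frac{763}{-12} = 763 \left(- \frac{1}{12}\right) = - \frac{763}{12}$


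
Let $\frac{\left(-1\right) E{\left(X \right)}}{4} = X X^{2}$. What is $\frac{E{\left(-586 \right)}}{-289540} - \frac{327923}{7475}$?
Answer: $- \frac{305586274991}{108215575} \approx -2823.9$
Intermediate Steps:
$E{\left(X \right)} = - 4 X^{3}$ ($E{\left(X \right)} = - 4 X X^{2} = - 4 X^{3}$)
$\frac{E{\left(-586 \right)}}{-289540} - \frac{327923}{7475} = \frac{\left(-4\right) \left(-586\right)^{3}}{-289540} - \frac{327923}{7475} = \left(-4\right) \left(-201230056\right) \left(- \frac{1}{289540}\right) - \frac{327923}{7475} = 804920224 \left(- \frac{1}{289540}\right) - \frac{327923}{7475} = - \frac{201230056}{72385} - \frac{327923}{7475} = - \frac{305586274991}{108215575}$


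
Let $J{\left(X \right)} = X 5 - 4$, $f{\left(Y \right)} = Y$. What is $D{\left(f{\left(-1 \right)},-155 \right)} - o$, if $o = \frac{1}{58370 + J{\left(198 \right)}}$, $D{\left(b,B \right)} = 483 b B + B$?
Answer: $\frac{4434486759}{59356} \approx 74710.0$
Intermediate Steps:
$J{\left(X \right)} = -4 + 5 X$ ($J{\left(X \right)} = 5 X - 4 = -4 + 5 X$)
$D{\left(b,B \right)} = B + 483 B b$ ($D{\left(b,B \right)} = 483 B b + B = B + 483 B b$)
$o = \frac{1}{59356}$ ($o = \frac{1}{58370 + \left(-4 + 5 \cdot 198\right)} = \frac{1}{58370 + \left(-4 + 990\right)} = \frac{1}{58370 + 986} = \frac{1}{59356} \approx 1.6848 \cdot 10^{-5}$)
$D{\left(f{\left(-1 \right)},-155 \right)} - o = - 155 \left(1 + 483 \left(-1\right)\right) - \frac{1}{59356} = - 155 \left(1 - 483\right) - \frac{1}{59356} = \left(-155\right) \left(-482\right) - \frac{1}{59356} = 74710 - \frac{1}{59356} = \frac{4434486759}{59356}$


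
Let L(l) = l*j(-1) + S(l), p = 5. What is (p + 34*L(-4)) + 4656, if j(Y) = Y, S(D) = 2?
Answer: 4865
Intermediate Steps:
L(l) = 2 - l (L(l) = l*(-1) + 2 = -l + 2 = 2 - l)
(p + 34*L(-4)) + 4656 = (5 + 34*(2 - 1*(-4))) + 4656 = (5 + 34*(2 + 4)) + 4656 = (5 + 34*6) + 4656 = (5 + 204) + 4656 = 209 + 4656 = 4865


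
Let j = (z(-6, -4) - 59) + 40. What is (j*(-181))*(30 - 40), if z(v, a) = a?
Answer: -41630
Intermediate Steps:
j = -23 (j = (-4 - 59) + 40 = -63 + 40 = -23)
(j*(-181))*(30 - 40) = (-23*(-181))*(30 - 40) = 4163*(-10) = -41630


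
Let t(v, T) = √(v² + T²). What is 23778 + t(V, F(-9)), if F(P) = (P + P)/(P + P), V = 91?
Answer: 23778 + √8282 ≈ 23869.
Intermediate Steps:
F(P) = 1 (F(P) = (2*P)/((2*P)) = (2*P)*(1/(2*P)) = 1)
t(v, T) = √(T² + v²)
23778 + t(V, F(-9)) = 23778 + √(1² + 91²) = 23778 + √(1 + 8281) = 23778 + √8282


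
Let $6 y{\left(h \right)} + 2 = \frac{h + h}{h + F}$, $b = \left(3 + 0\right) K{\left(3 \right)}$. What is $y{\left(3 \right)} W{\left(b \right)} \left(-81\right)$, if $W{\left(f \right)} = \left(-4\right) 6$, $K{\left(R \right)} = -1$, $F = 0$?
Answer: $0$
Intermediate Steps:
$b = -3$ ($b = \left(3 + 0\right) \left(-1\right) = 3 \left(-1\right) = -3$)
$W{\left(f \right)} = -24$
$y{\left(h \right)} = 0$ ($y{\left(h \right)} = - \frac{1}{3} + \frac{\left(h + h\right) \frac{1}{h + 0}}{6} = - \frac{1}{3} + \frac{2 h \frac{1}{h}}{6} = - \frac{1}{3} + \frac{1}{6} \cdot 2 = - \frac{1}{3} + \frac{1}{3} = 0$)
$y{\left(3 \right)} W{\left(b \right)} \left(-81\right) = 0 \left(-24\right) \left(-81\right) = 0 \left(-81\right) = 0$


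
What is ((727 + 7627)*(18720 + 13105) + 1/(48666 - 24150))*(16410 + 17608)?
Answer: 110864187139353209/12258 ≈ 9.0442e+12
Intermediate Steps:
((727 + 7627)*(18720 + 13105) + 1/(48666 - 24150))*(16410 + 17608) = (8354*31825 + 1/24516)*34018 = (265866050 + 1/24516)*34018 = (6517972081801/24516)*34018 = 110864187139353209/12258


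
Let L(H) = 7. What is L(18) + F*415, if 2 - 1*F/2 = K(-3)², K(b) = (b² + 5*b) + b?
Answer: -65563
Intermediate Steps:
K(b) = b² + 6*b
F = -158 (F = 4 - 2*9*(6 - 3)² = 4 - 2*(-3*3)² = 4 - 2*(-9)² = 4 - 2*81 = 4 - 162 = -158)
L(18) + F*415 = 7 - 158*415 = 7 - 65570 = -65563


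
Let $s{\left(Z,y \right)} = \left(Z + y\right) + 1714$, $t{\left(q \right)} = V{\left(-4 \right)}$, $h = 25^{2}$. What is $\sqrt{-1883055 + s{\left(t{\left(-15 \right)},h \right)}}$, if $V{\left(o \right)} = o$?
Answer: $4 i \sqrt{117545} \approx 1371.4 i$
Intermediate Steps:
$h = 625$
$t{\left(q \right)} = -4$
$s{\left(Z,y \right)} = 1714 + Z + y$
$\sqrt{-1883055 + s{\left(t{\left(-15 \right)},h \right)}} = \sqrt{-1883055 + \left(1714 - 4 + 625\right)} = \sqrt{-1883055 + 2335} = \sqrt{-1880720} = 4 i \sqrt{117545}$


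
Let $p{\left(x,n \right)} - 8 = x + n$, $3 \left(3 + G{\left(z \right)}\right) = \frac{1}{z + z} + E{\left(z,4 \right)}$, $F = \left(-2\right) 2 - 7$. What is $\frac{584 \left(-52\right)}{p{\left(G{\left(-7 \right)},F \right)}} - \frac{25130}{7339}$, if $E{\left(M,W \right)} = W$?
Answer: $\frac{9355620974}{1445783} \approx 6471.0$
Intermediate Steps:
$F = -11$ ($F = -4 - 7 = -11$)
$G{\left(z \right)} = - \frac{5}{3} + \frac{1}{6 z}$ ($G{\left(z \right)} = -3 + \frac{\frac{1}{z + z} + 4}{3} = -3 + \frac{\frac{1}{2 z} + 4}{3} = -3 + \frac{4 + \frac{1}{2 z}}{3} = -3 + \left(\frac{4}{3} + \frac{1}{6 z}\right) = - \frac{5}{3} + \frac{1}{6 z}$)
$p{\left(x,n \right)} = 8 + n + x$ ($p{\left(x,n \right)} = 8 + \left(x + n\right) = 8 + \left(n + x\right) = 8 + n + x$)
$\frac{584 \left(-52\right)}{p{\left(G{\left(-7 \right)},F \right)}} - \frac{25130}{7339} = \frac{584 \left(-52\right)}{8 - 11 + \frac{1 - -70}{6 \left(-7\right)}} - \frac{25130}{7339} = - \frac{30368}{8 - 11 + \frac{1}{6} \left(- \frac{1}{7}\right) \left(1 + 70\right)} - \frac{25130}{7339} = - \frac{30368}{8 - 11 + \frac{1}{6} \left(- \frac{1}{7}\right) 71} - \frac{25130}{7339} = - \frac{30368}{8 - 11 - \frac{71}{42}} - \frac{25130}{7339} = - \frac{30368}{- \frac{197}{42}} - \frac{25130}{7339} = \left(-30368\right) \left(- \frac{42}{197}\right) - \frac{25130}{7339} = \frac{1275456}{197} - \frac{25130}{7339} = \frac{9355620974}{1445783}$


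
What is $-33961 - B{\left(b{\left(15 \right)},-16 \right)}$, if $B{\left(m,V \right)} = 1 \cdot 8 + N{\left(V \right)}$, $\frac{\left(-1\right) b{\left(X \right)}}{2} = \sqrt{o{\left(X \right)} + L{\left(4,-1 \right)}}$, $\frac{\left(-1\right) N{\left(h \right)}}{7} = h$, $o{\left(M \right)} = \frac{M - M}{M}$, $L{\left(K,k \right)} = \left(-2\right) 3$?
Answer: $-34081$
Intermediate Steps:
$L{\left(K,k \right)} = -6$
$o{\left(M \right)} = 0$ ($o{\left(M \right)} = \frac{0}{M} = 0$)
$N{\left(h \right)} = - 7 h$
$b{\left(X \right)} = - 2 i \sqrt{6}$ ($b{\left(X \right)} = - 2 \sqrt{0 - 6} = - 2 \sqrt{-6} = - 2 i \sqrt{6}$)
$B{\left(m,V \right)} = 8 - 7 V$ ($B{\left(m,V \right)} = 1 \cdot 8 - 7 V = 8 - 7 V$)
$-33961 - B{\left(b{\left(15 \right)},-16 \right)} = -33961 - \left(8 - -112\right) = -33961 - \left(8 + 112\right) = -33961 - 120 = -34081$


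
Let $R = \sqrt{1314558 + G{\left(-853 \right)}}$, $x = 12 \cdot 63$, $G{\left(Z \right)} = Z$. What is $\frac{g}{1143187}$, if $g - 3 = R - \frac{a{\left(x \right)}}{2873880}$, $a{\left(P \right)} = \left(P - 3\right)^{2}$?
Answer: $\frac{894959}{365042472840} + \frac{\sqrt{1313705}}{1143187} \approx 0.0010051$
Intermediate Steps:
$x = 756$
$a{\left(P \right)} = \left(-3 + P\right)^{2}$
$R = \sqrt{1313705}$ ($R = \sqrt{1314558 - 853} = \sqrt{1313705} \approx 1146.2$)
$g = \frac{894959}{319320} + \sqrt{1313705}$ ($g = 3 + \left(\sqrt{1313705} - \frac{\left(-3 + 756\right)^{2}}{2873880}\right) = 3 + \left(\sqrt{1313705} - 753^{2} \cdot \frac{1}{2873880}\right) = 3 + \left(\sqrt{1313705} - 567009 \cdot \frac{1}{2873880}\right) = 3 + \left(\sqrt{1313705} - \frac{63001}{319320}\right) = 3 - \left(\frac{63001}{319320} - \sqrt{1313705}\right) = \frac{894959}{319320} + \sqrt{1313705} \approx 1149.0$)
$\frac{g}{1143187} = \frac{\frac{894959}{319320} + \sqrt{1313705}}{1143187} = \left(\frac{894959}{319320} + \sqrt{1313705}\right) \frac{1}{1143187} = \frac{894959}{365042472840} + \frac{\sqrt{1313705}}{1143187}$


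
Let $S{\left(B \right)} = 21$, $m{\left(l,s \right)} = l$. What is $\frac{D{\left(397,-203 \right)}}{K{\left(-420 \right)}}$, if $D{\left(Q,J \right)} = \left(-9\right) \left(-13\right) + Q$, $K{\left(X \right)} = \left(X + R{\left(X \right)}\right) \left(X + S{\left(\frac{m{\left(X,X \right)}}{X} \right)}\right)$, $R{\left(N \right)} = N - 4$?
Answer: $\frac{257}{168378} \approx 0.0015263$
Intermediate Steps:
$R{\left(N \right)} = -4 + N$
$K{\left(X \right)} = \left(-4 + 2 X\right) \left(21 + X\right)$ ($K{\left(X \right)} = \left(X + \left(-4 + X\right)\right) \left(X + 21\right) = \left(-4 + 2 X\right) \left(21 + X\right)$)
$D{\left(Q,J \right)} = 117 + Q$
$\frac{D{\left(397,-203 \right)}}{K{\left(-420 \right)}} = \frac{117 + 397}{-84 + 2 \left(-420\right)^{2} + 38 \left(-420\right)} = \frac{514}{-84 + 2 \cdot 176400 - 15960} = \frac{514}{-84 + 352800 - 15960} = \frac{514}{336756} = 514 \cdot \frac{1}{336756} = \frac{257}{168378}$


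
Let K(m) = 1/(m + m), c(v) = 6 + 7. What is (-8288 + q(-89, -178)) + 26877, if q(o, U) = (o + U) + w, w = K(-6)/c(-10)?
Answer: 2858231/156 ≈ 18322.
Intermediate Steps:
c(v) = 13
K(m) = 1/(2*m)
w = -1/156 (w = ((½)/(-6))/13 = ((½)*(-⅙))*(1/13) = -1/12*1/13 = -1/156 ≈ -0.0064103)
q(o, U) = -1/156 + U + o (q(o, U) = (o + U) - 1/156 = (U + o) - 1/156 = -1/156 + U + o)
(-8288 + q(-89, -178)) + 26877 = (-8288 + (-1/156 - 178 - 89)) + 26877 = (-8288 - 41653/156) + 26877 = -1334581/156 + 26877 = 2858231/156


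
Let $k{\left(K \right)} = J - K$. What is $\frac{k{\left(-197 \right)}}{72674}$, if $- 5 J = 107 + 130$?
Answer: $\frac{374}{181685} \approx 0.0020585$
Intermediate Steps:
$J = - \frac{237}{5}$ ($J = - \frac{107 + 130}{5} = \left(- \frac{1}{5}\right) 237 = - \frac{237}{5} \approx -47.4$)
$k{\left(K \right)} = - \frac{237}{5} - K$
$\frac{k{\left(-197 \right)}}{72674} = \frac{- \frac{237}{5} - -197}{72674} = \left(- \frac{237}{5} + 197\right) \frac{1}{72674} = \frac{748}{5} \cdot \frac{1}{72674} = \frac{374}{181685}$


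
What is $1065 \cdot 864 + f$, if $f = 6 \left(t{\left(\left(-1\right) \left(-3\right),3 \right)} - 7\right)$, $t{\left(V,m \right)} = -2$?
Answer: $920106$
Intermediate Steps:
$f = -54$ ($f = 6 \left(-2 - 7\right) = 6 \left(-9\right) = -54$)
$1065 \cdot 864 + f = 1065 \cdot 864 - 54 = 920160 - 54 = 920106$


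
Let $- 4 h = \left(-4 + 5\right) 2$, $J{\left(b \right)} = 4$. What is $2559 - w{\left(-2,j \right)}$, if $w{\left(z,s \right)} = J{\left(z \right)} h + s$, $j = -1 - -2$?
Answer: $2560$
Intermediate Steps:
$j = 1$ ($j = -1 + 2 = 1$)
$h = - \frac{1}{2}$ ($h = - \frac{\left(-4 + 5\right) 2}{4} = - \frac{1 \cdot 2}{4} = \left(- \frac{1}{4}\right) 2 = - \frac{1}{2} \approx -0.5$)
$w{\left(z,s \right)} = -2 + s$ ($w{\left(z,s \right)} = 4 \left(- \frac{1}{2}\right) + s = -2 + s$)
$2559 - w{\left(-2,j \right)} = 2559 - \left(-2 + 1\right) = 2559 - -1 = 2559 + 1 = 2560$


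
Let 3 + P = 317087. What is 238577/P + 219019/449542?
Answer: 88348901165/71271287764 ≈ 1.2396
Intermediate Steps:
P = 317084 (P = -3 + 317087 = 317084)
238577/P + 219019/449542 = 238577/317084 + 219019/449542 = 88348901165/71271287764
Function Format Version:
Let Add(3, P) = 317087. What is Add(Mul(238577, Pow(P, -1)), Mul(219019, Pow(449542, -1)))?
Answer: Rational(88348901165, 71271287764) ≈ 1.2396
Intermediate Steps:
P = 317084 (P = Add(-3, 317087) = 317084)
Add(Mul(238577, Pow(P, -1)), Mul(219019, Pow(449542, -1))) = Add(Mul(238577, Pow(317084, -1)), Mul(219019, Pow(449542, -1))) = Add(Mul(238577, Rational(1, 317084)), Mul(219019, Rational(1, 449542))) = Add(Rational(238577, 317084), Rational(219019, 449542)) = Rational(88348901165, 71271287764)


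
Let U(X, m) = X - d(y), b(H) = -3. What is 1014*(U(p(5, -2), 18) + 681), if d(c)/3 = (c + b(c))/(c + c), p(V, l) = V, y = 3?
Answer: 695604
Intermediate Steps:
d(c) = 3*(-3 + c)/(2*c) (d(c) = 3*((c - 3)/(c + c)) = 3*((-3 + c)/((2*c))) = 3*((-3 + c)*(1/(2*c))) = 3*((-3 + c)/(2*c)) = 3*(-3 + c)/(2*c))
U(X, m) = X (U(X, m) = X - 3*(-3 + 3)/(2*3) = X - 3*0/(2*3) = X - 1*0 = X + 0 = X)
1014*(U(p(5, -2), 18) + 681) = 1014*(5 + 681) = 1014*686 = 695604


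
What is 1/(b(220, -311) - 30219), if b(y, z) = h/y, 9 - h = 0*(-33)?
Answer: -220/6648171 ≈ -3.3092e-5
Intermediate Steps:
h = 9 (h = 9 - 0*(-33) = 9 - 1*0 = 9 + 0 = 9)
b(y, z) = 9/y
1/(b(220, -311) - 30219) = 1/(9/220 - 30219) = 1/(-6648171/220) = -220/6648171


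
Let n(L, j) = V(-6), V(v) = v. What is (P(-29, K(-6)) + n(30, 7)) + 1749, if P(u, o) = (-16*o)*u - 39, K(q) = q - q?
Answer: 1704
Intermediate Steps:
K(q) = 0
n(L, j) = -6
P(u, o) = -39 - 16*o*u (P(u, o) = -16*o*u - 39 = -39 - 16*o*u)
(P(-29, K(-6)) + n(30, 7)) + 1749 = ((-39 - 16*0*(-29)) - 6) + 1749 = ((-39 + 0) - 6) + 1749 = (-39 - 6) + 1749 = -45 + 1749 = 1704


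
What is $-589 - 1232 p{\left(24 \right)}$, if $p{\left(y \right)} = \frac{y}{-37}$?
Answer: $\frac{7775}{37} \approx 210.14$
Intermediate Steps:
$p{\left(y \right)} = - \frac{y}{37}$ ($p{\left(y \right)} = y \left(- \frac{1}{37}\right) = - \frac{y}{37}$)
$-589 - 1232 p{\left(24 \right)} = -589 - 1232 \left(\left(- \frac{1}{37}\right) 24\right) = -589 - - \frac{29568}{37} = -589 + \frac{29568}{37} = \frac{7775}{37}$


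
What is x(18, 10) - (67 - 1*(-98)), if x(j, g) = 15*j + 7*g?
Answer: 175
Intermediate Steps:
x(j, g) = 7*g + 15*j
x(18, 10) - (67 - 1*(-98)) = (7*10 + 15*18) - (67 - 1*(-98)) = (70 + 270) - (67 + 98) = 340 - 1*165 = 340 - 165 = 175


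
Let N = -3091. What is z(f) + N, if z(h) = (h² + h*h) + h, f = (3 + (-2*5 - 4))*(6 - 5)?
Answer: -2860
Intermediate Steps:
f = -11 (f = (3 + (-10 - 4))*1 = (3 - 14)*1 = -11*1 = -11)
z(h) = h + 2*h² (z(h) = (h² + h²) + h = 2*h² + h = h + 2*h²)
z(f) + N = -11*(1 + 2*(-11)) - 3091 = -11*(1 - 22) - 3091 = -11*(-21) - 3091 = 231 - 3091 = -2860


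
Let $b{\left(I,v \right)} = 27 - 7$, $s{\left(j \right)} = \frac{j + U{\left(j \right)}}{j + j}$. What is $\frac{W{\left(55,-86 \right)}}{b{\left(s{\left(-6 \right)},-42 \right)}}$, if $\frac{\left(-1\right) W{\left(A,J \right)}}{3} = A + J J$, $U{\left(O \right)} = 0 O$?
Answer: $- \frac{22353}{20} \approx -1117.7$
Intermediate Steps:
$U{\left(O \right)} = 0$
$W{\left(A,J \right)} = - 3 A - 3 J^{2}$ ($W{\left(A,J \right)} = - 3 \left(A + J J\right) = - 3 \left(A + J^{2}\right) = - 3 A - 3 J^{2}$)
$s{\left(j \right)} = \frac{1}{2}$ ($s{\left(j \right)} = \frac{j + 0}{j + j} = \frac{j}{2 j} = j \frac{1}{2 j} = \frac{1}{2}$)
$b{\left(I,v \right)} = 20$ ($b{\left(I,v \right)} = 27 - 7 = 20$)
$\frac{W{\left(55,-86 \right)}}{b{\left(s{\left(-6 \right)},-42 \right)}} = \frac{\left(-3\right) 55 - 3 \left(-86\right)^{2}}{20} = \left(-165 - 22188\right) \frac{1}{20} = \left(-22353\right) \frac{1}{20} = - \frac{22353}{20}$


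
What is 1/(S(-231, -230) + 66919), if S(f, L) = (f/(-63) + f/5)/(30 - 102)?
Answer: 540/36136579 ≈ 1.4943e-5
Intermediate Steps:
S(f, L) = -29*f/11340 (S(f, L) = (f*(-1/63) + f*(⅕))/(-72) = (-f/63 + f/5)*(-1/72) = (58*f/315)*(-1/72) = -29*f/11340)
1/(S(-231, -230) + 66919) = 1/(-29/11340*(-231) + 66919) = 1/(319/540 + 66919) = 1/(36136579/540) = 540/36136579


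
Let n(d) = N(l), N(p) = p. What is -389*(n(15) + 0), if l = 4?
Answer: -1556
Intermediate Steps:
n(d) = 4
-389*(n(15) + 0) = -389*(4 + 0) = -389*4 = -1556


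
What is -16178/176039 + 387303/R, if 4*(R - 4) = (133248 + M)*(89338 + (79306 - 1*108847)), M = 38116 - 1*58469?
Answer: -36313811606550/396133656922303 ≈ -0.091671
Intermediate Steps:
M = -20353 (M = 38116 - 58469 = -20353)
R = 6750782331/4 (R = 4 + ((133248 - 20353)*(89338 + (79306 - 1*108847)))/4 = 4 + (112895*(89338 + (79306 - 108847)))/4 = 4 + (112895*(89338 - 29541))/4 = 4 + (112895*59797)/4 = 4 + (1/4)*6750782315 = 4 + 6750782315/4 = 6750782331/4 ≈ 1.6877e+9)
-16178/176039 + 387303/R = -16178/176039 + 387303/(6750782331/4) = -16178*1/176039 + 387303*(4/6750782331) = -16178/176039 + 516404/2250260777 = -36313811606550/396133656922303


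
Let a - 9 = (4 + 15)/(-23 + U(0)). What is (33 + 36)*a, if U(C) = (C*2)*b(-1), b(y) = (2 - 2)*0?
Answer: 564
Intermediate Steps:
b(y) = 0 (b(y) = 0*0 = 0)
U(C) = 0 (U(C) = (C*2)*0 = (2*C)*0 = 0)
a = 188/23 (a = 9 + (4 + 15)/(-23 + 0) = 9 + 19/(-23) = 9 + 19*(-1/23) = 9 - 19/23 = 188/23 ≈ 8.1739)
(33 + 36)*a = (33 + 36)*(188/23) = 69*(188/23) = 564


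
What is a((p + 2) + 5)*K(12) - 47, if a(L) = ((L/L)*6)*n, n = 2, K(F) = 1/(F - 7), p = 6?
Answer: -223/5 ≈ -44.600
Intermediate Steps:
K(F) = 1/(-7 + F)
a(L) = 12 (a(L) = ((L/L)*6)*2 = (1*6)*2 = 6*2 = 12)
a((p + 2) + 5)*K(12) - 47 = 12/(-7 + 12) - 47 = 12/5 - 47 = -223/5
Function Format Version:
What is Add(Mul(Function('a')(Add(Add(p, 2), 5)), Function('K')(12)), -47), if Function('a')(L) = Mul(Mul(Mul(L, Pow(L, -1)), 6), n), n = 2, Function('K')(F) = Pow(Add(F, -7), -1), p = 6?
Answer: Rational(-223, 5) ≈ -44.600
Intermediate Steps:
Function('K')(F) = Pow(Add(-7, F), -1)
Function('a')(L) = 12 (Function('a')(L) = Mul(Mul(Mul(L, Pow(L, -1)), 6), 2) = Mul(Mul(1, 6), 2) = Mul(6, 2) = 12)
Add(Mul(Function('a')(Add(Add(p, 2), 5)), Function('K')(12)), -47) = Add(Mul(12, Pow(Add(-7, 12), -1)), -47) = Add(Mul(12, Pow(5, -1)), -47) = Add(Mul(12, Rational(1, 5)), -47) = Add(Rational(12, 5), -47) = Rational(-223, 5)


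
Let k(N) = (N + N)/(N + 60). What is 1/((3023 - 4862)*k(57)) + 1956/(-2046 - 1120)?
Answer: -22802111/36874402 ≈ -0.61837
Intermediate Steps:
k(N) = 2*N/(60 + N) (k(N) = (2*N)/(60 + N) = 2*N/(60 + N))
1/((3023 - 4862)*k(57)) + 1956/(-2046 - 1120) = 1/((3023 - 4862)*((2*57/(60 + 57)))) + 1956/(-2046 - 1120) = 1/((-1839)*((2*57/117))) + 1956/(-3166) = -1/(1839*(2*57*(1/117))) + 1956*(-1/3166) = -1/(1839*38/39) - 978/1583 = -1/1839*39/38 - 978/1583 = -13/23294 - 978/1583 = -22802111/36874402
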